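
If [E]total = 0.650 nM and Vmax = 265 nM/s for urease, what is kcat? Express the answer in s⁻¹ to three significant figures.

408 s⁻¹

kcat = Vmax/[E]total = 265 nM/s / 0.650 nM = 408 s⁻¹.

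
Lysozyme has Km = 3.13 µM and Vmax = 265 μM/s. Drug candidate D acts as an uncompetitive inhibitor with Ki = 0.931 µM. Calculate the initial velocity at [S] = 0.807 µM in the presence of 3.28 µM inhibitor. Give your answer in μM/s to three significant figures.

α = 1 + [I]/Ki = 1 + 3.28/0.931 = 4.523.
For an uncompetitive inhibitor, both parameters are divided by α, giving Vmax/α and Km/α: Km,app = 0.692 µM, Vmax,app = 58.6 μM/s.
v = Vmax,app·[S]/(Km,app + [S]) = 58.6 × 0.807/(0.692 + 0.807) = 31.5 μM/s.

31.5 μM/s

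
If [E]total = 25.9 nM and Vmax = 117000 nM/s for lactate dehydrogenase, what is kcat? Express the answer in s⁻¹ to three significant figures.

kcat = Vmax/[E]total = 117000 nM/s / 25.9 nM = 4520 s⁻¹.

4520 s⁻¹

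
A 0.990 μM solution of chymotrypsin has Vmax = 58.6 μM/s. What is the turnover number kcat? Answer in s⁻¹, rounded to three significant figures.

kcat = Vmax/[E]total = 58.6 μM/s / 0.990 μM = 59.2 s⁻¹.

59.2 s⁻¹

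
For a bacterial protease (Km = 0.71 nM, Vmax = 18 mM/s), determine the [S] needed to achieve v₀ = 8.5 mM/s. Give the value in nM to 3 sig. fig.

0.635 nM

The required fractional saturation is v/Vmax = 8.5/18 = 0.4722.
Then [S]/(Km+[S]) = 0.4722 ⇒ [S] = 0.71 × 0.4722/(1 − 0.4722) = 0.635 nM.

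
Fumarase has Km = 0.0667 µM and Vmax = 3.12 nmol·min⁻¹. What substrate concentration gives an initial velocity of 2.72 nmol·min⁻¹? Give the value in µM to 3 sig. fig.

Rearranging v = Vmax[S]/(Km+[S]) gives [S] = Km·v/(Vmax − v).
[S] = 0.0667 × 2.72 / (3.12 − 2.72) = 0.1814/0.4000 = 0.454 µM.

0.454 µM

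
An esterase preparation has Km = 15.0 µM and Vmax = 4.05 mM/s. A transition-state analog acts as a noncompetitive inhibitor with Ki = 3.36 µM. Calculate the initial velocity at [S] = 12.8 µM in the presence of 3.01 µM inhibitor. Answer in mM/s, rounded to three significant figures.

0.984 mM/s

With α = 1 + [I]/Ki = 1 + 3.01/3.36 = 1.896, the noncompetitive rate law is v = (Vmax/α)·[S] / (Km + [S]).
v = (4.05/1.896)×12.8 / (15.0 + 12.8) = 27.34/27.80 = 0.984 mM/s.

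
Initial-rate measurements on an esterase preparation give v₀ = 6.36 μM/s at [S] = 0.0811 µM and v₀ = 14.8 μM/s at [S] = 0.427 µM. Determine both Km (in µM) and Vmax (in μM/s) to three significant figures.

From v = Vmax[S]/(Km+[S]), each point gives Vmax = v(Km+[S])/[S].
Equating: 6.36(Km+0.0811)/0.0811 = 14.8(Km+0.427)/0.427.
78.42·Km + 6.36 = 34.66·Km + 14.8, so (78.42 − 34.66)·Km = 14.8 − 6.36.
Km = 8.440/43.76 = 0.193 µM; then Vmax = 6.36(0.193+0.0811)/0.0811 = 21.5 μM/s.

Km = 0.193 µM; Vmax = 21.5 μM/s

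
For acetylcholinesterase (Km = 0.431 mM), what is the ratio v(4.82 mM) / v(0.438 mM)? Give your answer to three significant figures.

Since Vmax cancels, v₂/v₁ = [S]₂(Km+[S]₁) / [S]₁(Km+[S]₂).
= 4.82×(0.431+0.438) / (0.438×(0.431+4.82)) = 4.189/2.300 = 1.82.

1.82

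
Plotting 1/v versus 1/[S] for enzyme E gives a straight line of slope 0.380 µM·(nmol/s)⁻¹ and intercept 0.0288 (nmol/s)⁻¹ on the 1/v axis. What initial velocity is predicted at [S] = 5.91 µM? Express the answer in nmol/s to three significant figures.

10.7 nmol/s

The y-intercept is 1/Vmax, so Vmax = 1/0.0288 = 34.7 nmol/s.
The slope is Km/Vmax, so Km = 0.380 × 34.7 = 13.2 µM.
Then v = 34.7 × 5.91/(13.2 + 5.91) = 10.7 nmol/s.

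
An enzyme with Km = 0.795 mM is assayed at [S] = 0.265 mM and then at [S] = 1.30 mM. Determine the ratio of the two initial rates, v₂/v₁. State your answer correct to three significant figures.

The fractional saturations are [S]/(Km+[S]) = 0.265/1.060 = 0.2500 and 1.30/2.095 = 0.6205.
v₂/v₁ is just their ratio: 0.6205/0.2500 = 2.48.

2.48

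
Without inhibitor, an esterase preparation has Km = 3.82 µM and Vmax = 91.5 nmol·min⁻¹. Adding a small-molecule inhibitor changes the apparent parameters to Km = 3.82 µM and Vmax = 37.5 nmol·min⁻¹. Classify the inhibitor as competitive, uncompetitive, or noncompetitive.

Vmax decreases (91.5 → 37.5 nmol·min⁻¹) while Km is unchanged — pure noncompetitive inhibition.

noncompetitive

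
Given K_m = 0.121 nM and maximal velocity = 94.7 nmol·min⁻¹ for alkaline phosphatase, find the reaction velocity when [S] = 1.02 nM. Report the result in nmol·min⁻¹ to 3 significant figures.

84.7 nmol·min⁻¹

[S]/(Km+[S]) = 1.02/1.141 = 0.8940, the fractional saturation.
v = 0.8940 × Vmax = 0.8940 × 94.7 = 84.7 nmol·min⁻¹.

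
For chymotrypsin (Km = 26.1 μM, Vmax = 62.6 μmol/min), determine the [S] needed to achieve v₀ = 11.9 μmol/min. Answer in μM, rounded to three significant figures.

Rearranging v = Vmax[S]/(Km+[S]) gives [S] = Km·v/(Vmax − v).
[S] = 26.1 × 11.9 / (62.6 − 11.9) = 310.6/50.70 = 6.13 μM.

6.13 μM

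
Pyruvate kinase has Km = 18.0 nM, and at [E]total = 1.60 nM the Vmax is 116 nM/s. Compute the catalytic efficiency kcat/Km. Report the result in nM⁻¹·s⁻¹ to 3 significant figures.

kcat = Vmax/[E]total = 116/1.60 = 72.5 s⁻¹.
kcat/Km = 72.5/18.0 = 4.03 nM⁻¹·s⁻¹.

4.03 nM⁻¹·s⁻¹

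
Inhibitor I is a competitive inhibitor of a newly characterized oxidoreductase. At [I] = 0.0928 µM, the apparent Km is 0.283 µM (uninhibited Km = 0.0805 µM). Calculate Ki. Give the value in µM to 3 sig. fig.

Competitive: Km,app = α·Km with α = 1 + [I]/Ki.
α = Km,app/Km = 0.283/0.0805 = 3.516.
Since α = 1 + [I]/Ki, [I]/Ki = 3.516 − 1 = 2.516 and Ki = 0.0928/2.516 = 0.0369 µM.

0.0369 µM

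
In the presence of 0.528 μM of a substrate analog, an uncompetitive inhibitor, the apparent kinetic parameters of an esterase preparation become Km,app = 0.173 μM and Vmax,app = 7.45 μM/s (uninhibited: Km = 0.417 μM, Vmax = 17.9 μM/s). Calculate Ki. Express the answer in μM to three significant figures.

Uncompetitive: Vmax,app = Vmax/α (and Km,app = Km/α) with α = 1 + [I]/Ki.
α = Vmax/Vmax,app = 17.9/7.45 = 2.403.
Ki = [I]/(α − 1) = 0.528/1.403 = 0.376 μM.

0.376 μM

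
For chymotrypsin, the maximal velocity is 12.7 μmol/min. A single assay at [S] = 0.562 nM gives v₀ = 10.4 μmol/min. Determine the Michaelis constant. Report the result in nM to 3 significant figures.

From v = Vmax[S]/(Km+[S]), Km = [S](Vmax − v)/v.
Km = 0.562 × (12.7 − 10.4) / 10.4 = 1.293/10.4 = 0.124 nM.

0.124 nM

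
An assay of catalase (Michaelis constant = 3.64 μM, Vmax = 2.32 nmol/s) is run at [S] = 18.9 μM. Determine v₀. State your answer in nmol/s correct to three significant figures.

v = Vmax·[S]/(Km + [S]) = 2.32 × 18.9 / (3.64 + 18.9)
  = 43.85 / 22.54 = 1.95 nmol/s.

1.95 nmol/s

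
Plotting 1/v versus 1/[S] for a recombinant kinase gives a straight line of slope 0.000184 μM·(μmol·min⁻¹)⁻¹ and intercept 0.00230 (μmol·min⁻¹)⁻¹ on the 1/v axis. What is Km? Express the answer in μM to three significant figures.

y-intercept = 1/Vmax ⇒ Vmax = 435 μmol·min⁻¹; slope = Km/Vmax ⇒ Km = slope × Vmax.
Km = 0.000184 × 435 = 0.0800 μM.

0.0800 μM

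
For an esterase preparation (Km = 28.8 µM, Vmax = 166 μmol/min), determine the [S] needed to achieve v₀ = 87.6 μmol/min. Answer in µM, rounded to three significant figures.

The required fractional saturation is v/Vmax = 87.6/166 = 0.5277.
Then [S]/(Km+[S]) = 0.5277 ⇒ [S] = 28.8 × 0.5277/(1 − 0.5277) = 32.2 µM.

32.2 µM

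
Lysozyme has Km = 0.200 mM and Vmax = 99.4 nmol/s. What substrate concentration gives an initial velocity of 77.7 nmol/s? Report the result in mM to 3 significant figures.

Rearranging v = Vmax[S]/(Km+[S]) gives [S] = Km·v/(Vmax − v).
[S] = 0.200 × 77.7 / (99.4 − 77.7) = 15.54/21.70 = 0.716 mM.

0.716 mM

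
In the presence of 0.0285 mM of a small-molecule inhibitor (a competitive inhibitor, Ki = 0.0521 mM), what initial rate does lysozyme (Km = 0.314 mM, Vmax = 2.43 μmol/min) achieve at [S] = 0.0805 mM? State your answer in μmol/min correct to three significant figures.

With α = 1 + [I]/Ki = 1 + 0.0285/0.0521 = 1.547, the competitive rate law is v = Vmax[S] / (αKm + [S]).
v = 2.43×0.0805 / (1.547×0.314 + 0.0805) = 0.1956/0.5663 = 0.345 μmol/min.

0.345 μmol/min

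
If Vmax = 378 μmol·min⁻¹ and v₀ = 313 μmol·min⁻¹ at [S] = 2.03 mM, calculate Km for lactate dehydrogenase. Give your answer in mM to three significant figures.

0.422 mM

v/Vmax = 313/378 = 0.8280 = [S]/(Km+[S]).
So Km + [S] = [S]/0.8280 = 2.452 mM, giving Km = 2.452 − 2.03 = 0.422 mM.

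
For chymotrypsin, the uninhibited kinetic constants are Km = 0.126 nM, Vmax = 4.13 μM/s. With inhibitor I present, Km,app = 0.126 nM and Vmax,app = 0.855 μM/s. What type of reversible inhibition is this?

noncompetitive

Vmax decreases (4.13 → 0.855 μM/s) while Km is unchanged — pure noncompetitive inhibition.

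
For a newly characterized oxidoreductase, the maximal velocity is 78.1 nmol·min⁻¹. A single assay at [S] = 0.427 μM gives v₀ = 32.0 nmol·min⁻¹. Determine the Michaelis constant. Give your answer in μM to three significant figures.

0.615 μM

From v = Vmax[S]/(Km+[S]), Km = [S](Vmax − v)/v.
Km = 0.427 × (78.1 − 32.0) / 32.0 = 19.68/32.0 = 0.615 μM.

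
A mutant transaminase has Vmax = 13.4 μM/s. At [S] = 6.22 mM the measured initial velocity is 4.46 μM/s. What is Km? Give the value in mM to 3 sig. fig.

12.5 mM

v/Vmax = 4.46/13.4 = 0.3328 = [S]/(Km+[S]).
So Km + [S] = [S]/0.3328 = 18.69 mM, giving Km = 18.69 − 6.22 = 12.5 mM.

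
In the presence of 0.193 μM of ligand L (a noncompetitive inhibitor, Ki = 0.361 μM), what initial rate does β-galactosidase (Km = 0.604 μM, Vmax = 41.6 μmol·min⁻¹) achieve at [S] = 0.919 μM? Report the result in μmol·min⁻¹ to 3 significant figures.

16.4 μmol·min⁻¹

With α = 1 + [I]/Ki = 1 + 0.193/0.361 = 1.535, the noncompetitive rate law is v = (Vmax/α)·[S] / (Km + [S]).
v = (41.6/1.535)×0.919 / (0.604 + 0.919) = 24.91/1.523 = 16.4 μmol·min⁻¹.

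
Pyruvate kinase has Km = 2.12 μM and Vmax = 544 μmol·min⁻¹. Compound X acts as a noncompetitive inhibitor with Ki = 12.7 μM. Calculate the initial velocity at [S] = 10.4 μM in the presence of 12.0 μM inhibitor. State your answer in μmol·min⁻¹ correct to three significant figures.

232 μmol·min⁻¹

With α = 1 + [I]/Ki = 1 + 12.0/12.7 = 1.945, the noncompetitive rate law is v = (Vmax/α)·[S] / (Km + [S]).
v = (544/1.945)×10.4 / (2.12 + 10.4) = 2909/12.52 = 232 μmol·min⁻¹.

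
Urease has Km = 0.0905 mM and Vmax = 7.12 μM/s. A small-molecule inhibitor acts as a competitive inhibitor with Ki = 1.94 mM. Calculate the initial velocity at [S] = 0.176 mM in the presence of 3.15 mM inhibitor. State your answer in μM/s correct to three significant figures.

α = 1 + [I]/Ki = 1 + 3.15/1.94 = 2.624.
For a competitive inhibitor, Vmax is unchanged and the apparent Km becomes α·Km: Km,app = 0.237 mM, Vmax,app = 7.12 μM/s.
v = Vmax,app·[S]/(Km,app + [S]) = 7.12 × 0.176/(0.237 + 0.176) = 3.03 μM/s.

3.03 μM/s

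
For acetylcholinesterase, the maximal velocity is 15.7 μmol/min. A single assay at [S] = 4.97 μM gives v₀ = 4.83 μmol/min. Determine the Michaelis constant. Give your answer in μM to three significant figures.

From v = Vmax[S]/(Km+[S]), Km = [S](Vmax − v)/v.
Km = 4.97 × (15.7 − 4.83) / 4.83 = 54.02/4.83 = 11.2 μM.

11.2 μM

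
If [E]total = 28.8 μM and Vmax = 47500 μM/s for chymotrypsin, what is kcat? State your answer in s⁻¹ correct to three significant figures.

kcat = Vmax/[E]total = 47500 μM/s / 28.8 μM = 1650 s⁻¹.

1650 s⁻¹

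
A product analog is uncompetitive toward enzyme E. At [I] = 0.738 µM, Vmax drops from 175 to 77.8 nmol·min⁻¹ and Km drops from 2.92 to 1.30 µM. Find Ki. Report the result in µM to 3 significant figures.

Uncompetitive: Vmax,app = Vmax/α (and Km,app = Km/α) with α = 1 + [I]/Ki.
α = Vmax/Vmax,app = 175/77.8 = 2.249.
Since α = 1 + [I]/Ki, [I]/Ki = 2.249 − 1 = 1.249 and Ki = 0.738/1.249 = 0.591 µM.

0.591 µM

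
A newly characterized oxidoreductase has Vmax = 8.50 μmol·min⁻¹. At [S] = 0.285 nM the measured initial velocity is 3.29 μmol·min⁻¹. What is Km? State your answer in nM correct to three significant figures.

0.451 nM

v/Vmax = 3.29/8.50 = 0.3871 = [S]/(Km+[S]).
So Km + [S] = [S]/0.3871 = 0.7363 nM, giving Km = 0.7363 − 0.285 = 0.451 nM.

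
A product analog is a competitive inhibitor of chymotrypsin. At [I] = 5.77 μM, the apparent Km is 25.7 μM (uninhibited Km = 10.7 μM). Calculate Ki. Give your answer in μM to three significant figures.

4.12 μM

Competitive: Km,app = α·Km with α = 1 + [I]/Ki.
α = Km,app/Km = 25.7/10.7 = 2.402.
Since α = 1 + [I]/Ki, [I]/Ki = 2.402 − 1 = 1.402 and Ki = 5.77/1.402 = 4.12 μM.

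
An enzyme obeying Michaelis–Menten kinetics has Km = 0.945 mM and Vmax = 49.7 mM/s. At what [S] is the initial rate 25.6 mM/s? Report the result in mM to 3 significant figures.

The required fractional saturation is v/Vmax = 25.6/49.7 = 0.5151.
Then [S]/(Km+[S]) = 0.5151 ⇒ [S] = 0.945 × 0.5151/(1 − 0.5151) = 1.00 mM.

1.00 mM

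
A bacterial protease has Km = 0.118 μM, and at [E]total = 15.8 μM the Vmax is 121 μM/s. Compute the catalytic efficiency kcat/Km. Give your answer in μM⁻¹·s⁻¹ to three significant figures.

kcat = Vmax/[E]total = 121/15.8 = 7.66 s⁻¹.
kcat/Km = 7.66/0.118 = 64.9 μM⁻¹·s⁻¹.

64.9 μM⁻¹·s⁻¹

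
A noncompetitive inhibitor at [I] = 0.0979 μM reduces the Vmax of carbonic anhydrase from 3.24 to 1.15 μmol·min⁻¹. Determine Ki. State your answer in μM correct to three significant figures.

Noncompetitive: Vmax,app = Vmax/α with α = 1 + [I]/Ki.
α = Vmax/Vmax,app = 3.24/1.15 = 2.817.
Ki = [I]/(α − 1) = 0.0979/1.817 = 0.0539 μM.

0.0539 μM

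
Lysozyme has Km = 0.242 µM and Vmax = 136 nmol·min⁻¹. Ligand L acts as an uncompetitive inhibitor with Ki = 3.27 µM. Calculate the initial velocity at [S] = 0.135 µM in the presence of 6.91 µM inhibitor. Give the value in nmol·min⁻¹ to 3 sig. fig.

27.7 nmol·min⁻¹

α = 1 + [I]/Ki = 1 + 6.91/3.27 = 3.113.
For an uncompetitive inhibitor, both parameters are divided by α, giving Vmax/α and Km/α: Km,app = 0.0777 µM, Vmax,app = 43.7 nmol·min⁻¹.
v = Vmax,app·[S]/(Km,app + [S]) = 43.7 × 0.135/(0.0777 + 0.135) = 27.7 nmol·min⁻¹.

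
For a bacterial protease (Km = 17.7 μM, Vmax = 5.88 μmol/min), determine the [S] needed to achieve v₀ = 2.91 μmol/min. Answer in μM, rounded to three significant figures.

Rearranging v = Vmax[S]/(Km+[S]) gives [S] = Km·v/(Vmax − v).
[S] = 17.7 × 2.91 / (5.88 − 2.91) = 51.51/2.970 = 17.3 μM.

17.3 μM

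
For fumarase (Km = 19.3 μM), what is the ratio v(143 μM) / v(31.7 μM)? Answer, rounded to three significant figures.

1.42

Since Vmax cancels, v₂/v₁ = [S]₂(Km+[S]₁) / [S]₁(Km+[S]₂).
= 143×(19.3+31.7) / (31.7×(19.3+143)) = 7293/5145 = 1.42.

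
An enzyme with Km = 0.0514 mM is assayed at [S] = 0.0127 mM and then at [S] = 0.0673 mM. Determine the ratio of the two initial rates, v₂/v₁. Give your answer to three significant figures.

Since Vmax cancels, v₂/v₁ = [S]₂(Km+[S]₁) / [S]₁(Km+[S]₂).
= 0.0673×(0.0514+0.0127) / (0.0127×(0.0514+0.0673)) = 0.004314/0.001507 = 2.86.

2.86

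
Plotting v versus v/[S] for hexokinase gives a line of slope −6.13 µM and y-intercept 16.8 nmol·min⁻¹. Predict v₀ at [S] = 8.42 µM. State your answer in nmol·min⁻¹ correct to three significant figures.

9.72 nmol·min⁻¹

In the Eadie–Hofstee form v = Vmax − Km·(v/[S]), the slope is −Km and the intercept is Vmax, so Km = 6.13 µM and Vmax = 16.8 nmol·min⁻¹.
v = 16.8 × 8.42/(6.13 + 8.42) = 9.72 nmol·min⁻¹.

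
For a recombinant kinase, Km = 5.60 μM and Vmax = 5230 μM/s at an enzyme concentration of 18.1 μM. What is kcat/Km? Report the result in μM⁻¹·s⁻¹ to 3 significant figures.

kcat = Vmax/[E]total = 5230/18.1 = 289 s⁻¹.
kcat/Km = 289/5.60 = 51.6 μM⁻¹·s⁻¹.

51.6 μM⁻¹·s⁻¹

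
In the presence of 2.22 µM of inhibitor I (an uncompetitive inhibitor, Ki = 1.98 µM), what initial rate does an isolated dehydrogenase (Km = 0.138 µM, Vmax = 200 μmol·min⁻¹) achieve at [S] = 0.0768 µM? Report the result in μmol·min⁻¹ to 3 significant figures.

51.0 μmol·min⁻¹

With α = 1 + [I]/Ki = 1 + 2.22/1.98 = 2.121, the uncompetitive rate law is v = (Vmax/α)·[S] / (Km/α + [S]).
v = (200/2.121)×0.0768 / (0.138/2.121 + 0.0768) = 7.241/0.1419 = 51.0 μmol·min⁻¹.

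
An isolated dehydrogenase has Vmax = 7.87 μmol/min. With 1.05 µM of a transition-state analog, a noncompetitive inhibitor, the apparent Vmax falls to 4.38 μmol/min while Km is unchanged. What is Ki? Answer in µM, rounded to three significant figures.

1.32 µM

Noncompetitive: Vmax,app = Vmax/α with α = 1 + [I]/Ki.
α = Vmax/Vmax,app = 7.87/4.38 = 1.797.
Since α = 1 + [I]/Ki, [I]/Ki = 1.797 − 1 = 0.7968 and Ki = 1.05/0.7968 = 1.32 µM.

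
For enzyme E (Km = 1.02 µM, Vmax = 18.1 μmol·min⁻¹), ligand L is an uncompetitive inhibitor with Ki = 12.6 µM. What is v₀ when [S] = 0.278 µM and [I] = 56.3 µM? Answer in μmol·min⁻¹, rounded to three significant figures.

With α = 1 + [I]/Ki = 1 + 56.3/12.6 = 5.468, the uncompetitive rate law is v = (Vmax/α)·[S] / (Km/α + [S]).
v = (18.1/5.468)×0.278 / (1.02/5.468 + 0.278) = 0.9202/0.4645 = 1.98 μmol·min⁻¹.

1.98 μmol·min⁻¹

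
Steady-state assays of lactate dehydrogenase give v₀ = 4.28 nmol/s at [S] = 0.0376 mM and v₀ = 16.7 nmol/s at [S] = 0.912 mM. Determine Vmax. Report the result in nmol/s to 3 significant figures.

19.1 nmol/s

In reciprocal form, 1/v = (Km/Vmax)·(1/[S]) + 1/Vmax. The two points give (1/[S], 1/v) = (26.60, 0.2336) and (1.096, 0.05988).
Slope = (0.2336 − 0.05988)/(26.60 − 1.096) = 0.006814; intercept = 0.2336 − 0.006814×26.60 = 0.05241.
Vmax = 1/intercept = 19.1 nmol/s; Km = slope × Vmax = 0.006814 × 19.1 = 0.130 mM.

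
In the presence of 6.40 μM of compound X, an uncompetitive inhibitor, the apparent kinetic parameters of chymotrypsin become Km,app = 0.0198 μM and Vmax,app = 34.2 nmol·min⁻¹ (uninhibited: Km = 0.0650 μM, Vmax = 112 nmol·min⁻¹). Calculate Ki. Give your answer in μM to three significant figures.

Uncompetitive: Vmax,app = Vmax/α (and Km,app = Km/α) with α = 1 + [I]/Ki.
α = Vmax/Vmax,app = 112/34.2 = 3.275.
Ki = [I]/(α − 1) = 6.40/2.275 = 2.81 μM.

2.81 μM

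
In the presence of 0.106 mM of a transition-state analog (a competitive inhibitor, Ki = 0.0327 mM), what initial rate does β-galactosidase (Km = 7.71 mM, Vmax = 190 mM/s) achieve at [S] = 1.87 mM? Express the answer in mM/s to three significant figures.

α = 1 + [I]/Ki = 1 + 0.106/0.0327 = 4.242.
For a competitive inhibitor, Vmax is unchanged and the apparent Km becomes α·Km: Km,app = 32.7 mM, Vmax,app = 190 mM/s.
v = Vmax,app·[S]/(Km,app + [S]) = 190 × 1.87/(32.7 + 1.87) = 10.3 mM/s.

10.3 mM/s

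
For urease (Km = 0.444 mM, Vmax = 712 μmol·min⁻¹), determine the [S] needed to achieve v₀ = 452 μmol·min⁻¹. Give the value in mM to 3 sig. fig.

0.772 mM

The required fractional saturation is v/Vmax = 452/712 = 0.6348.
Then [S]/(Km+[S]) = 0.6348 ⇒ [S] = 0.444 × 0.6348/(1 − 0.6348) = 0.772 mM.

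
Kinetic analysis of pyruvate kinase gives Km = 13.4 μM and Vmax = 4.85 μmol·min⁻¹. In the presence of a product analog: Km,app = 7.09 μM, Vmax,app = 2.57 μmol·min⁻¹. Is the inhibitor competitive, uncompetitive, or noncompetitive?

Both Km and Vmax decrease by the same factor (~1.89-fold) — characteristic of uncompetitive inhibition.

uncompetitive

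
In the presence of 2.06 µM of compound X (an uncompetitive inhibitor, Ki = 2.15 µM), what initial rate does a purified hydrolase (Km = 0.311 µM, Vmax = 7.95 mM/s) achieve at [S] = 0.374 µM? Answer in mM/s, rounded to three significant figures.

With α = 1 + [I]/Ki = 1 + 2.06/2.15 = 1.958, the uncompetitive rate law is v = (Vmax/α)·[S] / (Km/α + [S]).
v = (7.95/1.958)×0.374 / (0.311/1.958 + 0.374) = 1.518/0.5328 = 2.85 mM/s.

2.85 mM/s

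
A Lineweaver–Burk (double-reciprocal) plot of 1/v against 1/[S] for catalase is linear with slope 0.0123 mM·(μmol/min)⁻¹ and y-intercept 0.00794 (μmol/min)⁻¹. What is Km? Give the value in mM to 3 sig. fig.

y-intercept = 1/Vmax ⇒ Vmax = 126 μmol/min; slope = Km/Vmax ⇒ Km = slope × Vmax.
Km = 0.0123 × 126 = 1.55 mM.

1.55 mM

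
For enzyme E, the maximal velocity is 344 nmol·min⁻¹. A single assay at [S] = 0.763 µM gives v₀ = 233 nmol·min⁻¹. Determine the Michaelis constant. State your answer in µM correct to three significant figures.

From v = Vmax[S]/(Km+[S]), Km = [S](Vmax − v)/v.
Km = 0.763 × (344 − 233) / 233 = 84.69/233 = 0.363 µM.

0.363 µM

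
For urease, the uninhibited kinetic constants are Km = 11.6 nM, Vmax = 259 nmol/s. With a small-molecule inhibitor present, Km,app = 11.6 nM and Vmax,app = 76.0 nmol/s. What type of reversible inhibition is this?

noncompetitive

Vmax decreases (259 → 76.0 nmol/s) while Km is unchanged — pure noncompetitive inhibition.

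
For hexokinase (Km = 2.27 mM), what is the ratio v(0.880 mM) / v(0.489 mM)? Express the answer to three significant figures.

The fractional saturations are [S]/(Km+[S]) = 0.489/2.759 = 0.1772 and 0.880/3.150 = 0.2794.
v₂/v₁ is just their ratio: 0.2794/0.1772 = 1.58.

1.58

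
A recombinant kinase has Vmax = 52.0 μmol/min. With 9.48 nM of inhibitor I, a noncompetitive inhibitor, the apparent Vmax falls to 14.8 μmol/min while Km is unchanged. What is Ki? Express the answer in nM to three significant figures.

Noncompetitive: Vmax,app = Vmax/α with α = 1 + [I]/Ki.
α = Vmax/Vmax,app = 52.0/14.8 = 3.514.
Ki = [I]/(α − 1) = 9.48/2.514 = 3.77 nM.

3.77 nM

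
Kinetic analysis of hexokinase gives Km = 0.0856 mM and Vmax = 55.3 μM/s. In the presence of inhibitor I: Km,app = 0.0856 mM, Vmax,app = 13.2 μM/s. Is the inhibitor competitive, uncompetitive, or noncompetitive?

noncompetitive

Vmax decreases (55.3 → 13.2 μM/s) while Km is unchanged — pure noncompetitive inhibition.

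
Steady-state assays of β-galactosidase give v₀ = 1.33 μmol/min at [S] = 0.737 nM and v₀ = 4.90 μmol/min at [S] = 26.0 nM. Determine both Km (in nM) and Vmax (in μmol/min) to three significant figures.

Km = 2.21 nM; Vmax = 5.32 μmol/min

In reciprocal form, 1/v = (Km/Vmax)·(1/[S]) + 1/Vmax. The two points give (1/[S], 1/v) = (1.357, 0.7519) and (0.03846, 0.2041).
Slope = (0.7519 − 0.2041)/(1.357 − 0.03846) = 0.4155; intercept = 0.7519 − 0.4155×1.357 = 0.1881.
Vmax = 1/intercept = 5.32 μmol/min; Km = slope × Vmax = 0.4155 × 5.32 = 2.21 nM.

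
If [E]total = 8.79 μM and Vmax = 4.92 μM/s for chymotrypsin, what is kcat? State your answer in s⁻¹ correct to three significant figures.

0.560 s⁻¹

kcat = Vmax/[E]total = 4.92 μM/s / 8.79 μM = 0.560 s⁻¹.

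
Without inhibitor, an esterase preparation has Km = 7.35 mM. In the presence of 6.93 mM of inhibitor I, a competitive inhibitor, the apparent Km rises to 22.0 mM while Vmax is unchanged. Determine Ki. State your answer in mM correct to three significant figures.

Competitive: Km,app = α·Km with α = 1 + [I]/Ki.
α = Km,app/Km = 22.0/7.35 = 2.993.
Ki = [I]/(α − 1) = 6.93/1.993 = 3.48 mM.

3.48 mM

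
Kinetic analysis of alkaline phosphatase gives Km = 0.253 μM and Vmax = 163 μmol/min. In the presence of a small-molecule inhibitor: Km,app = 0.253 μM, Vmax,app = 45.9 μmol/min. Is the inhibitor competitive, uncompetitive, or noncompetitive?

noncompetitive

Vmax decreases (163 → 45.9 μmol/min) while Km is unchanged — pure noncompetitive inhibition.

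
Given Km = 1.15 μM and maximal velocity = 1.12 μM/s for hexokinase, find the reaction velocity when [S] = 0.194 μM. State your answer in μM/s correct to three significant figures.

0.162 μM/s

v = Vmax·[S]/(Km + [S]) = 1.12 × 0.194 / (1.15 + 0.194)
  = 0.2173 / 1.344 = 0.162 μM/s.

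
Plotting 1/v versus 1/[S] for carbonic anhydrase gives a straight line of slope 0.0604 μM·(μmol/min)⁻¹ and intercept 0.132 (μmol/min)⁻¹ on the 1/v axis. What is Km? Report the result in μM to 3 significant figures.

0.458 μM

y-intercept = 1/Vmax ⇒ Vmax = 7.58 μmol/min; slope = Km/Vmax ⇒ Km = slope × Vmax.
Km = 0.0604 × 7.58 = 0.458 μM.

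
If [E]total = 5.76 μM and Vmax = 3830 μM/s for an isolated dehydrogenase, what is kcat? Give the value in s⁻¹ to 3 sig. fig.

kcat = Vmax/[E]total = 3830 μM/s / 5.76 μM = 665 s⁻¹.

665 s⁻¹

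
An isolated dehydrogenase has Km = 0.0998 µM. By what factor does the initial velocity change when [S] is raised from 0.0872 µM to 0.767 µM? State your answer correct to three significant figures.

The fractional saturations are [S]/(Km+[S]) = 0.0872/0.1870 = 0.4663 and 0.767/0.8668 = 0.8849.
v₂/v₁ is just their ratio: 0.8849/0.4663 = 1.90.

1.90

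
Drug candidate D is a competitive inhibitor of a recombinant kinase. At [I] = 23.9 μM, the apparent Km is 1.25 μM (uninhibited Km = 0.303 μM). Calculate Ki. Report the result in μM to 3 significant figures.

Competitive: Km,app = α·Km with α = 1 + [I]/Ki.
α = Km,app/Km = 1.25/0.303 = 4.125.
Since α = 1 + [I]/Ki, [I]/Ki = 4.125 − 1 = 3.125 and Ki = 23.9/3.125 = 7.65 μM.

7.65 μM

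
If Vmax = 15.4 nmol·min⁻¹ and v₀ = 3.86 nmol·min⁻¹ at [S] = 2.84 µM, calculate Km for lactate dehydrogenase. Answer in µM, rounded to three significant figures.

From v = Vmax[S]/(Km+[S]), Km = [S](Vmax − v)/v.
Km = 2.84 × (15.4 − 3.86) / 3.86 = 32.77/3.86 = 8.49 µM.

8.49 µM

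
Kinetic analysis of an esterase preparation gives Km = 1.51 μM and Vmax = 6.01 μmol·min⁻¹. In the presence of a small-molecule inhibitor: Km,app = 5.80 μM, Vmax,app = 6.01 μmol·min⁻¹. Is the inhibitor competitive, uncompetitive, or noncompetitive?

Km increases (1.51 → 5.80 μM) while Vmax is unchanged — the hallmark of competitive inhibition.

competitive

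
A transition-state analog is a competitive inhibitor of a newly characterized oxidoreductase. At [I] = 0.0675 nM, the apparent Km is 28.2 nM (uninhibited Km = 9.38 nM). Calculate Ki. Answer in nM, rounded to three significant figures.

Competitive: Km,app = α·Km with α = 1 + [I]/Ki.
α = Km,app/Km = 28.2/9.38 = 3.006.
Ki = [I]/(α − 1) = 0.0675/2.006 = 0.0336 nM.

0.0336 nM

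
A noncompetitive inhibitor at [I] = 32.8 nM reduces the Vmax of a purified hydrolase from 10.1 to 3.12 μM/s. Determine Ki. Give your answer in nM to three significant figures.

14.7 nM

Noncompetitive: Vmax,app = Vmax/α with α = 1 + [I]/Ki.
α = Vmax/Vmax,app = 10.1/3.12 = 3.237.
Ki = [I]/(α − 1) = 32.8/2.237 = 14.7 nM.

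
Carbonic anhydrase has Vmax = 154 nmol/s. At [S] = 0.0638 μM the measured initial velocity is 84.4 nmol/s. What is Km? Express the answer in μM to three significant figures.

From v = Vmax[S]/(Km+[S]), Km = [S](Vmax − v)/v.
Km = 0.0638 × (154 − 84.4) / 84.4 = 4.440/84.4 = 0.0526 μM.

0.0526 μM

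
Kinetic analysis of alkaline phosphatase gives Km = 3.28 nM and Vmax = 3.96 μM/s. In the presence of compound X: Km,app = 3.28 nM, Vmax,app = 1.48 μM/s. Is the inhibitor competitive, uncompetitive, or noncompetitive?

noncompetitive

Vmax decreases (3.96 → 1.48 μM/s) while Km is unchanged — pure noncompetitive inhibition.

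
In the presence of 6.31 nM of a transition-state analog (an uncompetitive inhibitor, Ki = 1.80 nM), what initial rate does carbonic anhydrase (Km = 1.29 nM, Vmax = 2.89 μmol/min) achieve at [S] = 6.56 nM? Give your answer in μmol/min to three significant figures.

With α = 1 + [I]/Ki = 1 + 6.31/1.80 = 4.506, the uncompetitive rate law is v = (Vmax/α)·[S] / (Km/α + [S]).
v = (2.89/4.506)×6.56 / (1.29/4.506 + 6.56) = 4.208/6.846 = 0.615 μmol/min.

0.615 μmol/min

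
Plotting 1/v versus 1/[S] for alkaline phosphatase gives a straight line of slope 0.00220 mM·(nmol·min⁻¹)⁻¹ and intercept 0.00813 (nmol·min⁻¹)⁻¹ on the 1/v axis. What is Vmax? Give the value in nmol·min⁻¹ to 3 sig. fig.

The y-intercept of a Lineweaver–Burk plot equals 1/Vmax, so Vmax = 1/0.00813 = 123 nmol·min⁻¹.

123 nmol·min⁻¹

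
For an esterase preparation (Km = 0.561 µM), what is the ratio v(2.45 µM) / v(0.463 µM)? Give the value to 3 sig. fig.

The fractional saturations are [S]/(Km+[S]) = 0.463/1.024 = 0.4521 and 2.45/3.011 = 0.8137.
v₂/v₁ is just their ratio: 0.8137/0.4521 = 1.80.

1.80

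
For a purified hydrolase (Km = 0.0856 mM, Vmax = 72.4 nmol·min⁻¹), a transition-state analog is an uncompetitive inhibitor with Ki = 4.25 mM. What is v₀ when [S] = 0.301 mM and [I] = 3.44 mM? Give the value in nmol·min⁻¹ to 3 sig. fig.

34.6 nmol·min⁻¹

With α = 1 + [I]/Ki = 1 + 3.44/4.25 = 1.809, the uncompetitive rate law is v = (Vmax/α)·[S] / (Km/α + [S]).
v = (72.4/1.809)×0.301 / (0.0856/1.809 + 0.301) = 12.04/0.3483 = 34.6 nmol·min⁻¹.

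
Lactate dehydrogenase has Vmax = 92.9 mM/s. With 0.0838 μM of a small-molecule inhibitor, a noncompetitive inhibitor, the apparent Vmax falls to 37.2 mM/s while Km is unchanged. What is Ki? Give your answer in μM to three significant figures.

0.0560 μM

Noncompetitive: Vmax,app = Vmax/α with α = 1 + [I]/Ki.
α = Vmax/Vmax,app = 92.9/37.2 = 2.497.
Ki = [I]/(α − 1) = 0.0838/1.497 = 0.0560 μM.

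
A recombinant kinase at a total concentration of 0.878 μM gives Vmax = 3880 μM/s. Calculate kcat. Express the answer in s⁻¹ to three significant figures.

kcat = Vmax/[E]total = 3880 μM/s / 0.878 μM = 4420 s⁻¹.

4420 s⁻¹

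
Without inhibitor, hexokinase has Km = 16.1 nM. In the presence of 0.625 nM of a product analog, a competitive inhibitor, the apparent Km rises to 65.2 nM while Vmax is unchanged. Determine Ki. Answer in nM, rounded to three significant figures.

Competitive: Km,app = α·Km with α = 1 + [I]/Ki.
α = Km,app/Km = 65.2/16.1 = 4.050.
Ki = [I]/(α − 1) = 0.625/3.050 = 0.205 nM.

0.205 nM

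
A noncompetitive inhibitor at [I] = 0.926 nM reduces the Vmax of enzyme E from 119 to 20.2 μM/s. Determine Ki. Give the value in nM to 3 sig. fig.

Noncompetitive: Vmax,app = Vmax/α with α = 1 + [I]/Ki.
α = Vmax/Vmax,app = 119/20.2 = 5.891.
Ki = [I]/(α − 1) = 0.926/4.891 = 0.189 nM.

0.189 nM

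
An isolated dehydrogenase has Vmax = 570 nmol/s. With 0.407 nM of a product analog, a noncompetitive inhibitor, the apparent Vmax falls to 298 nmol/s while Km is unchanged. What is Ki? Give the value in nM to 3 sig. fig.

0.446 nM

Noncompetitive: Vmax,app = Vmax/α with α = 1 + [I]/Ki.
α = Vmax/Vmax,app = 570/298 = 1.913.
Since α = 1 + [I]/Ki, [I]/Ki = 1.913 − 1 = 0.9128 and Ki = 0.407/0.9128 = 0.446 nM.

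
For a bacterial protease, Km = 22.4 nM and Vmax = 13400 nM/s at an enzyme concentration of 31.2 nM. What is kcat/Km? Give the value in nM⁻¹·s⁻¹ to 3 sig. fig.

19.2 nM⁻¹·s⁻¹

kcat = Vmax/[E]total = 13400/31.2 = 429 s⁻¹.
kcat/Km = 429/22.4 = 19.2 nM⁻¹·s⁻¹.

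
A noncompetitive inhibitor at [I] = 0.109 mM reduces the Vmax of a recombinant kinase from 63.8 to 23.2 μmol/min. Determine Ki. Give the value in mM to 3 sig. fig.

0.0623 mM

Noncompetitive: Vmax,app = Vmax/α with α = 1 + [I]/Ki.
α = Vmax/Vmax,app = 63.8/23.2 = 2.750.
Ki = [I]/(α − 1) = 0.109/1.750 = 0.0623 mM.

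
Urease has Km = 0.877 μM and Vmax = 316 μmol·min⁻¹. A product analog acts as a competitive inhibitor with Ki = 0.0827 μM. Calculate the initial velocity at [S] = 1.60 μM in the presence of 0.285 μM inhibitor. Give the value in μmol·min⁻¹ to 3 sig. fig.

α = 1 + [I]/Ki = 1 + 0.285/0.0827 = 4.446.
For a competitive inhibitor, Vmax is unchanged and the apparent Km becomes α·Km: Km,app = 3.90 μM, Vmax,app = 316 μmol·min⁻¹.
v = Vmax,app·[S]/(Km,app + [S]) = 316 × 1.60/(3.90 + 1.60) = 91.9 μmol·min⁻¹.

91.9 μmol·min⁻¹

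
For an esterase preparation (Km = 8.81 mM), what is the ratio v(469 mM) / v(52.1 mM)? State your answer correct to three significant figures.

1.15

Since Vmax cancels, v₂/v₁ = [S]₂(Km+[S]₁) / [S]₁(Km+[S]₂).
= 469×(8.81+52.1) / (52.1×(8.81+469)) = 28570/24890 = 1.15.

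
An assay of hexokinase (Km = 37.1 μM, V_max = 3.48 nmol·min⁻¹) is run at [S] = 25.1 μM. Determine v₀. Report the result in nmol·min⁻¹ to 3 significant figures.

[S]/(Km+[S]) = 25.1/62.20 = 0.4035, the fractional saturation.
v = 0.4035 × Vmax = 0.4035 × 3.48 = 1.40 nmol·min⁻¹.

1.40 nmol·min⁻¹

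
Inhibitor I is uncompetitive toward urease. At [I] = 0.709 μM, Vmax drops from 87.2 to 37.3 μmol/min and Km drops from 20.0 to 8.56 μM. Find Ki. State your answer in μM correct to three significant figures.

Uncompetitive: Vmax,app = Vmax/α (and Km,app = Km/α) with α = 1 + [I]/Ki.
α = Vmax/Vmax,app = 87.2/37.3 = 2.338.
Since α = 1 + [I]/Ki, [I]/Ki = 2.338 − 1 = 1.338 and Ki = 0.709/1.338 = 0.530 μM.

0.530 μM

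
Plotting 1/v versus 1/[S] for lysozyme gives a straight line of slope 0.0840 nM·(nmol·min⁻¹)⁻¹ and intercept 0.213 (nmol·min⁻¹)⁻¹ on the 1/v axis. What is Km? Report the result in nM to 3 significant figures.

0.394 nM

y-intercept = 1/Vmax ⇒ Vmax = 4.69 nmol·min⁻¹; slope = Km/Vmax ⇒ Km = slope × Vmax.
Km = 0.0840 × 4.69 = 0.394 nM.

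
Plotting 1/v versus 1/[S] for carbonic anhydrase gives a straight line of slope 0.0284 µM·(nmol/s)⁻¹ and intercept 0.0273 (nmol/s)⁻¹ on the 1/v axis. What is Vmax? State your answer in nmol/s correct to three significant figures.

36.6 nmol/s

The y-intercept of a Lineweaver–Burk plot equals 1/Vmax, so Vmax = 1/0.0273 = 36.6 nmol/s.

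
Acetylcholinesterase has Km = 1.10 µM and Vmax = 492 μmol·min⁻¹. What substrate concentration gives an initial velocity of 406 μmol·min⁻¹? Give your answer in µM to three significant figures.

5.19 µM

The required fractional saturation is v/Vmax = 406/492 = 0.8252.
Then [S]/(Km+[S]) = 0.8252 ⇒ [S] = 1.10 × 0.8252/(1 − 0.8252) = 5.19 µM.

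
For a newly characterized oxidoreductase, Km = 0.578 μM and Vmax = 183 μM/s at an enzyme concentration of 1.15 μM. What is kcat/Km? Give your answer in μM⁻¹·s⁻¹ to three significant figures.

kcat = Vmax/[E]total = 183/1.15 = 159 s⁻¹.
kcat/Km = 159/0.578 = 275 μM⁻¹·s⁻¹.

275 μM⁻¹·s⁻¹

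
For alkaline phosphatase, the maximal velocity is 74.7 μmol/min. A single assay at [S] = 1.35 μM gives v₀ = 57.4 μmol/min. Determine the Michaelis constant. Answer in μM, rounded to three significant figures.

0.407 μM

v/Vmax = 57.4/74.7 = 0.7684 = [S]/(Km+[S]).
So Km + [S] = [S]/0.7684 = 1.757 μM, giving Km = 1.757 − 1.35 = 0.407 μM.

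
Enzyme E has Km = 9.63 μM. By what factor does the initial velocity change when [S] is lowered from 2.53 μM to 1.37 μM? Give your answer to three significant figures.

Since Vmax cancels, v₂/v₁ = [S]₂(Km+[S]₁) / [S]₁(Km+[S]₂).
= 1.37×(9.63+2.53) / (2.53×(9.63+1.37)) = 16.66/27.83 = 0.599.

0.599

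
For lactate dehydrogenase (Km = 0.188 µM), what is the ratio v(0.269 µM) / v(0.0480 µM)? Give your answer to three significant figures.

The fractional saturations are [S]/(Km+[S]) = 0.0480/0.2360 = 0.2034 and 0.269/0.4570 = 0.5886.
v₂/v₁ is just their ratio: 0.5886/0.2034 = 2.89.

2.89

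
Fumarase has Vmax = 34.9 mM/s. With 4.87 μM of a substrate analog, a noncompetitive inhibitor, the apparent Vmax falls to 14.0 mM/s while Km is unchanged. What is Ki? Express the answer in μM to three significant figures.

Noncompetitive: Vmax,app = Vmax/α with α = 1 + [I]/Ki.
α = Vmax/Vmax,app = 34.9/14.0 = 2.493.
Ki = [I]/(α − 1) = 4.87/1.493 = 3.26 μM.

3.26 μM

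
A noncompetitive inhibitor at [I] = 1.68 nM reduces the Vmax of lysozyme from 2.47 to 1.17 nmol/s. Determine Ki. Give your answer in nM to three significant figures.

1.51 nM

Noncompetitive: Vmax,app = Vmax/α with α = 1 + [I]/Ki.
α = Vmax/Vmax,app = 2.47/1.17 = 2.111.
Since α = 1 + [I]/Ki, [I]/Ki = 2.111 − 1 = 1.111 and Ki = 1.68/1.111 = 1.51 nM.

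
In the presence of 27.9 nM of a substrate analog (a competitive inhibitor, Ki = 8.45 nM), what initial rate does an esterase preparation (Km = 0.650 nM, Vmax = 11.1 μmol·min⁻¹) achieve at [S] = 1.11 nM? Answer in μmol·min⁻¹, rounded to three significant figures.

3.15 μmol·min⁻¹

α = 1 + [I]/Ki = 1 + 27.9/8.45 = 4.302.
For a competitive inhibitor, Vmax is unchanged and the apparent Km becomes α·Km: Km,app = 2.80 nM, Vmax,app = 11.1 μmol·min⁻¹.
v = Vmax,app·[S]/(Km,app + [S]) = 11.1 × 1.11/(2.80 + 1.11) = 3.15 μmol·min⁻¹.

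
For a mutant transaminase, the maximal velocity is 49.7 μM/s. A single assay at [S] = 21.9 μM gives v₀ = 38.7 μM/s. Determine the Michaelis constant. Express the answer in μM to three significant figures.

6.22 μM

v/Vmax = 38.7/49.7 = 0.7787 = [S]/(Km+[S]).
So Km + [S] = [S]/0.7787 = 28.12 μM, giving Km = 28.12 − 21.9 = 6.22 μM.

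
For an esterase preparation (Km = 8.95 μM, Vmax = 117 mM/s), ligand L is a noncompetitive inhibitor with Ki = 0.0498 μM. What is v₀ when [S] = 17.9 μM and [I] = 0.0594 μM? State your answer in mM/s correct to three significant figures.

α = 1 + [I]/Ki = 1 + 0.0594/0.0498 = 2.193.
For a noncompetitive inhibitor, Vmax is reduced to Vmax/α while Km is unchanged: Km,app = 8.95 μM, Vmax,app = 53.4 mM/s.
v = Vmax,app·[S]/(Km,app + [S]) = 53.4 × 17.9/(8.95 + 17.9) = 35.6 mM/s.

35.6 mM/s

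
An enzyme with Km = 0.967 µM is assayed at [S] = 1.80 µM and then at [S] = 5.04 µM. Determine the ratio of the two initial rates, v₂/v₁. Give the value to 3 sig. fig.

1.29

Since Vmax cancels, v₂/v₁ = [S]₂(Km+[S]₁) / [S]₁(Km+[S]₂).
= 5.04×(0.967+1.80) / (1.80×(0.967+5.04)) = 13.95/10.81 = 1.29.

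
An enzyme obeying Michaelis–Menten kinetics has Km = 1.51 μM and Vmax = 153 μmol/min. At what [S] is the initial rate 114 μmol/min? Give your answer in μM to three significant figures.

4.41 μM

The required fractional saturation is v/Vmax = 114/153 = 0.7451.
Then [S]/(Km+[S]) = 0.7451 ⇒ [S] = 1.51 × 0.7451/(1 − 0.7451) = 4.41 μM.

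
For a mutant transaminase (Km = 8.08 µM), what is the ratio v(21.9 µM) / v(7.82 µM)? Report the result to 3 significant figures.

1.49

The fractional saturations are [S]/(Km+[S]) = 7.82/15.90 = 0.4918 and 21.9/29.98 = 0.7305.
v₂/v₁ is just their ratio: 0.7305/0.4918 = 1.49.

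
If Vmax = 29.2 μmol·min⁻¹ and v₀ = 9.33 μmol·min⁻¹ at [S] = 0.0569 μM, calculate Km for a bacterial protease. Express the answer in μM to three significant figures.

From v = Vmax[S]/(Km+[S]), Km = [S](Vmax − v)/v.
Km = 0.0569 × (29.2 − 9.33) / 9.33 = 1.131/9.33 = 0.121 μM.

0.121 μM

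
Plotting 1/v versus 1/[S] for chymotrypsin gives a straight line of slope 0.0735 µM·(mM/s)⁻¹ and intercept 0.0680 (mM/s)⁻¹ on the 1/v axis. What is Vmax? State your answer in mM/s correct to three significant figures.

The y-intercept of a Lineweaver–Burk plot equals 1/Vmax, so Vmax = 1/0.0680 = 14.7 mM/s.

14.7 mM/s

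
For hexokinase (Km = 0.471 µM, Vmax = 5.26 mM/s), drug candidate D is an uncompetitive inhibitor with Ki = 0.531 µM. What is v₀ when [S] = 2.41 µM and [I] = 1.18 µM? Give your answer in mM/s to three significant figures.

α = 1 + [I]/Ki = 1 + 1.18/0.531 = 3.222.
For an uncompetitive inhibitor, both parameters are divided by α, giving Vmax/α and Km/α: Km,app = 0.146 µM, Vmax,app = 1.63 mM/s.
v = Vmax,app·[S]/(Km,app + [S]) = 1.63 × 2.41/(0.146 + 2.41) = 1.54 mM/s.

1.54 mM/s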